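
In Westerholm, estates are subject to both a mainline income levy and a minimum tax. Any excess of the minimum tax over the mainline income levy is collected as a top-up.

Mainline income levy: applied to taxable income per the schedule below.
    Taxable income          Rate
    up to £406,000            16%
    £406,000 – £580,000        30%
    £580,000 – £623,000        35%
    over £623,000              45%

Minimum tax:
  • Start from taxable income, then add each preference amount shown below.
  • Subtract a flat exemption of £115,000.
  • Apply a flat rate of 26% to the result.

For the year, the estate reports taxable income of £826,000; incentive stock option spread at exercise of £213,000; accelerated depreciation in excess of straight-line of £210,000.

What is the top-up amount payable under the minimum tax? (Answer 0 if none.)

Minimum tax:
  Adjusted income: £826,000 + £213,000 + £210,000 = £1,249,000
  Less exemption £115,000 → base £1,134,000
  £1,134,000 × 26% = £294,840

Mainline income levy:
  £406,000 × 16% = £64,960
  £174,000 × 30% = £52,200
  £43,000 × 35% = £15,050
  £203,000 × 45% = £91,350
  → £223,560

Excess of minimum tax over mainline income levy: £294,840 − £223,560 = £71,280.

£71,280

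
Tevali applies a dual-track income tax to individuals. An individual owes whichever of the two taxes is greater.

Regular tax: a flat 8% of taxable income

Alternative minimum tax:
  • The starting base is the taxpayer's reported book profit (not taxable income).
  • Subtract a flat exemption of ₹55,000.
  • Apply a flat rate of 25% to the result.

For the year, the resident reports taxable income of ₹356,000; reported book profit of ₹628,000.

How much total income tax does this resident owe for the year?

Regular tax:
  ₹356,000 × 8% = ₹28,480

Alternative minimum tax:
  Base (reported book profit): ₹628,000
  Less exemption ₹55,000 → base ₹573,000
  ₹573,000 × 25% = ₹143,250

₹143,250 > ₹28,480, so the alternative minimum tax is the binding amount.

₹143,250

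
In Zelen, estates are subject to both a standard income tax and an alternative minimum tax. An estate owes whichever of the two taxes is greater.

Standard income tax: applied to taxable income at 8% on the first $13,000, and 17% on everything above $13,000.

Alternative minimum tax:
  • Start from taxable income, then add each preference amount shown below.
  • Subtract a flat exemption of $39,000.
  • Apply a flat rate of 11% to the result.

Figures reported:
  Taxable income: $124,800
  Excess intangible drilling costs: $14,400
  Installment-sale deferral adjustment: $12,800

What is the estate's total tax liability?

$20,046

Alternative minimum tax:
  Adjusted income: $124,800 + $14,400 + $12,800 = $152,000
  Less exemption $39,000 → base $113,000
  $113,000 × 11% = $12,430

Standard income tax:
  $13,000 × 8% = $1,040
  $111,800 × 17% = $19,006
  → $20,046

$20,046 > $12,430, so the standard income tax governs.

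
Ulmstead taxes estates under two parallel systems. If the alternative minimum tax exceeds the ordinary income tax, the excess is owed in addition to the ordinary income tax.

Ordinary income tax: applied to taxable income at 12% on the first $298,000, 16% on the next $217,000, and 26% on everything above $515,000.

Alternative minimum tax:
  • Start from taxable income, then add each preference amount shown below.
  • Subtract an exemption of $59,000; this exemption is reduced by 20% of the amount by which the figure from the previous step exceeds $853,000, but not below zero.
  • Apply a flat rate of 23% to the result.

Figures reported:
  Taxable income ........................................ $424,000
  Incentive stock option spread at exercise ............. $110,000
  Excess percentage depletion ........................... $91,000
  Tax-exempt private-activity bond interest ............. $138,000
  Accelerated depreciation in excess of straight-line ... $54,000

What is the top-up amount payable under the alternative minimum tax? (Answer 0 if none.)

$118,420

Alternative minimum tax:
  Adjusted income: $424,000 + $110,000 + $91,000 + $138,000 + $54,000 = $817,000
  Exemption: $817,000 ≤ $853,000, so full $59,000 applies
  Base: $817,000 − $59,000 = $758,000
  $758,000 × 23% = $174,340

Ordinary income tax:
  $298,000 × 12% = $35,760
  $126,000 × 16% = $20,160
  → $55,920

Excess of alternative minimum tax over ordinary income tax: $174,340 − $55,920 = $118,420.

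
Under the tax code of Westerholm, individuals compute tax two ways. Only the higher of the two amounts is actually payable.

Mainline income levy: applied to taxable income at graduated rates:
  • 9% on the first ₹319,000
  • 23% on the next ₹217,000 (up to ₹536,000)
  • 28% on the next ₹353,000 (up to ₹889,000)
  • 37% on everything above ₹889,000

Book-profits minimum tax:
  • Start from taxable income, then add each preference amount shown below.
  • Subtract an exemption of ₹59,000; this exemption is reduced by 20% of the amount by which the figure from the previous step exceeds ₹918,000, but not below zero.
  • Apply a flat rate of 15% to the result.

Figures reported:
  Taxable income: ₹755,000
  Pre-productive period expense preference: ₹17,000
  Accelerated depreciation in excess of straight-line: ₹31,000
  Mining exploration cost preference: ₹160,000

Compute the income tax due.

₹139,940

Book-profits minimum tax:
  Adjusted income: ₹755,000 + ₹17,000 + ₹31,000 + ₹160,000 = ₹963,000
  Exemption: ₹59,000 − 20% × (₹963,000 − ₹918,000) = ₹59,000 − ₹9,000 = ₹50,000
  Base: ₹963,000 − ₹50,000 = ₹913,000
  ₹913,000 × 15% = ₹136,950

Mainline income levy:
  ₹319,000 × 9% = ₹28,710
  ₹217,000 × 23% = ₹49,910
  ₹219,000 × 28% = ₹61,320
  → ₹139,940

₹139,940 > ₹136,950, so the mainline income levy governs.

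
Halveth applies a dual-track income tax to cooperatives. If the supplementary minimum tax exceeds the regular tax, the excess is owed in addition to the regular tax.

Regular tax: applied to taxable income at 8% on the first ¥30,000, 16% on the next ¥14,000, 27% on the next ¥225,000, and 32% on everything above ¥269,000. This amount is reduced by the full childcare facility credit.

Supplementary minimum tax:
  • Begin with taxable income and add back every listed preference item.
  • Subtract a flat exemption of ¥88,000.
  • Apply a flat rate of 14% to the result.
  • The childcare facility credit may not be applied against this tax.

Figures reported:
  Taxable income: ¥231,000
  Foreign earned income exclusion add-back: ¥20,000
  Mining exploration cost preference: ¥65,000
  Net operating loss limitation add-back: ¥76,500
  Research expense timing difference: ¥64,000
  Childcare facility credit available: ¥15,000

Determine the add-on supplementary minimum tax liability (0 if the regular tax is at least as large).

¥11,460

Regular tax:
  ¥30,000 × 8% = ¥2,400
  ¥14,000 × 16% = ¥2,240
  ¥187,000 × 27% = ¥50,490
  → ¥55,130
  Less childcare facility credit ¥15,000 → ¥40,130

Supplementary minimum tax:
  Adjusted income: ¥231,000 + ¥20,000 + ¥65,000 + ¥76,500 + ¥64,000 = ¥456,500
  Less exemption ¥88,000 → base ¥368,500
  ¥368,500 × 14% = ¥51,590

Excess of supplementary minimum tax over regular tax: ¥51,590 − ¥40,130 = ¥11,460.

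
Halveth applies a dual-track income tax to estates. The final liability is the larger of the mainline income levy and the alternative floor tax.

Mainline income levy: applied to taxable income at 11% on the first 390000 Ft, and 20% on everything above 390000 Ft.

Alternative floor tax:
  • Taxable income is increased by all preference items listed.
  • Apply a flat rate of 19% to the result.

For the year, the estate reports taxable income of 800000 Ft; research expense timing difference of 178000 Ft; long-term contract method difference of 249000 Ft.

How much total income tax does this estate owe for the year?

233130 Ft

Alternative floor tax:
  Adjusted income: 800000 Ft + 178000 Ft + 249000 Ft = 1227000 Ft
  1227000 Ft × 19% = 233130 Ft

Mainline income levy:
  390000 Ft × 11% = 42900 Ft
  410000 Ft × 20% = 82000 Ft
  → 124900 Ft

233130 Ft > 124900 Ft, so the alternative floor tax is the binding amount.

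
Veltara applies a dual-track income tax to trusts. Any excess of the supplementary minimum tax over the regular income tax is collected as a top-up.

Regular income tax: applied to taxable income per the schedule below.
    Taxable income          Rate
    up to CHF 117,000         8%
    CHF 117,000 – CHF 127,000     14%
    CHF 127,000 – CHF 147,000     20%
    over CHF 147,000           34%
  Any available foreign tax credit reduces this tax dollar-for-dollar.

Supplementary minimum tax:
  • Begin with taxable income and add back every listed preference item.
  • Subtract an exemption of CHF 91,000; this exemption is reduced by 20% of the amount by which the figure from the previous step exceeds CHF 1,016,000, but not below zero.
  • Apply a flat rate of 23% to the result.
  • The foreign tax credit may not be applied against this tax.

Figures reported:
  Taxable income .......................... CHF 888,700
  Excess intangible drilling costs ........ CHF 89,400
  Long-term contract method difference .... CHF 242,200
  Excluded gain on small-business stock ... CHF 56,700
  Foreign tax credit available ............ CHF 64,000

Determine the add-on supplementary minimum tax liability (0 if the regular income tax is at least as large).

Supplementary minimum tax:
  Adjusted income: CHF 888,700 + CHF 89,400 + CHF 242,200 + CHF 56,700 = CHF 1,277,000
  Exemption: CHF 91,000 − 20% × (CHF 1,277,000 − CHF 1,016,000) = CHF 91,000 − CHF 52,200 = CHF 38,800
  Base: CHF 1,277,000 − CHF 38,800 = CHF 1,238,200
  CHF 1,238,200 × 23% = CHF 284,786

Regular income tax:
  CHF 117,000 × 8% = CHF 9,360
  CHF 10,000 × 14% = CHF 1,400
  CHF 20,000 × 20% = CHF 4,000
  CHF 741,700 × 34% = CHF 252,178
  → CHF 266,938
  Less foreign tax credit CHF 64,000 → CHF 202,938

Excess of supplementary minimum tax over regular income tax: CHF 284,786 − CHF 202,938 = CHF 81,848.

CHF 81,848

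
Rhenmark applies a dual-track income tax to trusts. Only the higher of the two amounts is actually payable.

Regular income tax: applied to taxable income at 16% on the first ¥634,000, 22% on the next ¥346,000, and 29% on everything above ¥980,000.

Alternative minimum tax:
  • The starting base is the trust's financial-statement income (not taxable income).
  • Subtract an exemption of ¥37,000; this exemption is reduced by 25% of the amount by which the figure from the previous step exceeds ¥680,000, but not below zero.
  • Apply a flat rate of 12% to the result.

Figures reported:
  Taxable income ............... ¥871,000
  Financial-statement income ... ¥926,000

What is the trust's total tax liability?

Regular income tax:
  ¥634,000 × 16% = ¥101,440
  ¥237,000 × 22% = ¥52,140
  → ¥153,580

Alternative minimum tax:
  Base (financial-statement income): ¥926,000
  Exemption: 25% × (¥926,000 − ¥680,000) = ¥61,500 ≥ ¥37,000, so the exemption is fully phased out
  Base: ¥926,000 − ¥0 = ¥926,000
  ¥926,000 × 12% = ¥111,120

¥153,580 > ¥111,120, so the regular income tax governs.

¥153,580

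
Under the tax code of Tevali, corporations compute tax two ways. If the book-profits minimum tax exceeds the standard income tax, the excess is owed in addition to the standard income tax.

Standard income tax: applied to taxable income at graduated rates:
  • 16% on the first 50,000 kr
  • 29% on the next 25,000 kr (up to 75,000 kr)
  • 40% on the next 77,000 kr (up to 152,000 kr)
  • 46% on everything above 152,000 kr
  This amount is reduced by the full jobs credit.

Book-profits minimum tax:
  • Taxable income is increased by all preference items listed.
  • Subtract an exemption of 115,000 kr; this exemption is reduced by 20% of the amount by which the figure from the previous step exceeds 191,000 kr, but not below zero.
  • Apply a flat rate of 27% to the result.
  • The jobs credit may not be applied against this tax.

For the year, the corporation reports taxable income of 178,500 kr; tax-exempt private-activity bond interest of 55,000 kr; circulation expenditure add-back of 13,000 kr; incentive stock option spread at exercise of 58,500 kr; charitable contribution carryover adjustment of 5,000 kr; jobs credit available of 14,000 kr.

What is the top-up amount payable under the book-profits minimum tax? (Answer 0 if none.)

Standard income tax:
  50,000 kr × 16% = 8,000 kr
  25,000 kr × 29% = 7,250 kr
  77,000 kr × 40% = 30,800 kr
  26,500 kr × 46% = 12,190 kr
  → 58,240 kr
  Less jobs credit 14,000 kr → 44,240 kr

Book-profits minimum tax:
  Adjusted income: 178,500 kr + 55,000 kr + 13,000 kr + 58,500 kr + 5,000 kr = 310,000 kr
  Exemption: 115,000 kr − 20% × (310,000 kr − 191,000 kr) = 115,000 kr − 23,800 kr = 91,200 kr
  Base: 310,000 kr − 91,200 kr = 218,800 kr
  218,800 kr × 27% = 59,076 kr

Excess of book-profits minimum tax over standard income tax: 59,076 kr − 44,240 kr = 14,836 kr.

14,836 kr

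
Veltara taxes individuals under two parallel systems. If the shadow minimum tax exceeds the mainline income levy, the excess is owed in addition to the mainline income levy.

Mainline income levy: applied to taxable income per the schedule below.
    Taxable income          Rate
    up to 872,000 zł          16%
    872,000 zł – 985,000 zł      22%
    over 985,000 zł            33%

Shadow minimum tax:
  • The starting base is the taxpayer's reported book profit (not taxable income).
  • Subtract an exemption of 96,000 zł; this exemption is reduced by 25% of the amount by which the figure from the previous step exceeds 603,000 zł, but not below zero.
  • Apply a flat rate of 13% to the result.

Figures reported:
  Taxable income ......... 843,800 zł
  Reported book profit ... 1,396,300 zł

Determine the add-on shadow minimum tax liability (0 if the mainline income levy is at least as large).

Mainline income levy:
  843,800 zł × 16% = 135,008 zł

Shadow minimum tax:
  Base (reported book profit): 1,396,300 zł
  Exemption: 25% × (1,396,300 zł − 603,000 zł) = 198,325 zł ≥ 96,000 zł, so the exemption is fully phased out
  Base: 1,396,300 zł − 0 zł = 1,396,300 zł
  1,396,300 zł × 13% = 181,519 zł

Excess of shadow minimum tax over mainline income levy: 181,519 zł − 135,008 zł = 46,511 zł.

46,511 zł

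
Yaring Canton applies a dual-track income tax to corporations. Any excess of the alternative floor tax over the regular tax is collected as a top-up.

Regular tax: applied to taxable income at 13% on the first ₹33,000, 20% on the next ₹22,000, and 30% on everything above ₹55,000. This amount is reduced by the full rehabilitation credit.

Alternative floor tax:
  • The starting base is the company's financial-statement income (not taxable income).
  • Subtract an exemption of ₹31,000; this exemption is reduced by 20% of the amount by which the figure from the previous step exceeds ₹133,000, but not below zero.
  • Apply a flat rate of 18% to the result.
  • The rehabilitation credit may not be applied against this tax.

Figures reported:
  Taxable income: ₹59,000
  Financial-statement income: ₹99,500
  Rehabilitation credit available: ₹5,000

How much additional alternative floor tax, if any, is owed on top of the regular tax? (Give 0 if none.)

₹7,440

Regular tax:
  ₹33,000 × 13% = ₹4,290
  ₹22,000 × 20% = ₹4,400
  ₹4,000 × 30% = ₹1,200
  → ₹9,890
  Less rehabilitation credit ₹5,000 → ₹4,890

Alternative floor tax:
  Base (financial-statement income): ₹99,500
  Exemption: ₹99,500 ≤ ₹133,000, so full ₹31,000 applies
  Base: ₹99,500 − ₹31,000 = ₹68,500
  ₹68,500 × 18% = ₹12,330

Excess of alternative floor tax over regular tax: ₹12,330 − ₹4,890 = ₹7,440.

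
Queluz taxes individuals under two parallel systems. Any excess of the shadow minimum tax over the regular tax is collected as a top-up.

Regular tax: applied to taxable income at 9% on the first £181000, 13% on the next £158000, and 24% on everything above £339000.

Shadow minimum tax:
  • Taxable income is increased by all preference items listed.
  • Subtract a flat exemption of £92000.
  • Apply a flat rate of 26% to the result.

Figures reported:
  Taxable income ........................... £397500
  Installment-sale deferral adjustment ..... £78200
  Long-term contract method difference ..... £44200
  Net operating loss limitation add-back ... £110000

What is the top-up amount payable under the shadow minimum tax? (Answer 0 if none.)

£88984

Shadow minimum tax:
  Adjusted income: £397500 + £78200 + £44200 + £110000 = £629900
  Less exemption £92000 → base £537900
  £537900 × 26% = £139854

Regular tax:
  £181000 × 9% = £16290
  £158000 × 13% = £20540
  £58500 × 24% = £14040
  → £50870

Excess of shadow minimum tax over regular tax: £139854 − £50870 = £88984.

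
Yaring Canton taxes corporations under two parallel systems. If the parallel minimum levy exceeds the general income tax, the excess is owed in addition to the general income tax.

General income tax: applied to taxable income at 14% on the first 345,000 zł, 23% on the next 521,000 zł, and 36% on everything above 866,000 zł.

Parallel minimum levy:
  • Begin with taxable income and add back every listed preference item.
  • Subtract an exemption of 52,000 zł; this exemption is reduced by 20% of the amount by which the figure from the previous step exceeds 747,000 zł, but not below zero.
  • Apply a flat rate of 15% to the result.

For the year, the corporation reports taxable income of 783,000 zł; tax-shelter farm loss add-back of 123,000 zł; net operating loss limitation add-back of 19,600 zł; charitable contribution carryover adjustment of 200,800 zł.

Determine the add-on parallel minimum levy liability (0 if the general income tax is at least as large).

General income tax:
  345,000 zł × 14% = 48,300 zł
  438,000 zł × 23% = 100,740 zł
  → 149,040 zł

Parallel minimum levy:
  Adjusted income: 783,000 zł + 123,000 zł + 19,600 zł + 200,800 zł = 1,126,400 zł
  Exemption: 20% × (1,126,400 zł − 747,000 zł) = 75,880 zł ≥ 52,000 zł, so the exemption is fully phased out
  Base: 1,126,400 zł − 0 zł = 1,126,400 zł
  1,126,400 zł × 15% = 168,960 zł

Excess of parallel minimum levy over general income tax: 168,960 zł − 149,040 zł = 19,920 zł.

19,920 zł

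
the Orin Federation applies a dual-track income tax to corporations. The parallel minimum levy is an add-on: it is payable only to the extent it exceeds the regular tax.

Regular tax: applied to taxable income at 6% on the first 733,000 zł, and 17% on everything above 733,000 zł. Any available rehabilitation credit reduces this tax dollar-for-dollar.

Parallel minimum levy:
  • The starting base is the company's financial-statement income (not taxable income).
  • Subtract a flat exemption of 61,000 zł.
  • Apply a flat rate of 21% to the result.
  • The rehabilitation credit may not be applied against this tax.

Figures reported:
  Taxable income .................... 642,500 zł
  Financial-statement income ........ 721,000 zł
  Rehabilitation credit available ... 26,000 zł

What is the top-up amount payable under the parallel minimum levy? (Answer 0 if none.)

126,050 zł

Regular tax:
  642,500 zł × 6% = 38,550 zł
  Less rehabilitation credit 26,000 zł → 12,550 zł

Parallel minimum levy:
  Base (financial-statement income): 721,000 zł
  Less exemption 61,000 zł → base 660,000 zł
  660,000 zł × 21% = 138,600 zł

Excess of parallel minimum levy over regular tax: 138,600 zł − 12,550 zł = 126,050 zł.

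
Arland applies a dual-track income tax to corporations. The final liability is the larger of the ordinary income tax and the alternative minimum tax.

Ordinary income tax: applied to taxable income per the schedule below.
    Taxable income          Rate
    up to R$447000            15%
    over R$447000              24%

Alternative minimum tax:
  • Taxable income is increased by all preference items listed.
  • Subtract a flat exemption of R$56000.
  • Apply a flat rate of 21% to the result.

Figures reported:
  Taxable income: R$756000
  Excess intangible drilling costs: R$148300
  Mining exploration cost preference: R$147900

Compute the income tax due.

Alternative minimum tax:
  Adjusted income: R$756000 + R$148300 + R$147900 = R$1052200
  Less exemption R$56000 → base R$996200
  R$996200 × 21% = R$209202

Ordinary income tax:
  R$447000 × 15% = R$67050
  R$309000 × 24% = R$74160
  → R$141210

R$209202 > R$141210, so the alternative minimum tax is the binding amount.

R$209202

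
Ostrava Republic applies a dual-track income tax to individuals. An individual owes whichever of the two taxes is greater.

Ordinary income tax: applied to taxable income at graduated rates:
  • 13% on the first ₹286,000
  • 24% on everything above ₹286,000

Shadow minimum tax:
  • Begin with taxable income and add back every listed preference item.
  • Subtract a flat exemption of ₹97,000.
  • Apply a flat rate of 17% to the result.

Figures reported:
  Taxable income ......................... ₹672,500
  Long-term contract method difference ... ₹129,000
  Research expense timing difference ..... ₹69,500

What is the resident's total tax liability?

Shadow minimum tax:
  Adjusted income: ₹672,500 + ₹129,000 + ₹69,500 = ₹871,000
  Less exemption ₹97,000 → base ₹774,000
  ₹774,000 × 17% = ₹131,580

Ordinary income tax:
  ₹286,000 × 13% = ₹37,180
  ₹386,500 × 24% = ₹92,760
  → ₹129,940

₹131,580 > ₹129,940, so the shadow minimum tax is the binding amount.

₹131,580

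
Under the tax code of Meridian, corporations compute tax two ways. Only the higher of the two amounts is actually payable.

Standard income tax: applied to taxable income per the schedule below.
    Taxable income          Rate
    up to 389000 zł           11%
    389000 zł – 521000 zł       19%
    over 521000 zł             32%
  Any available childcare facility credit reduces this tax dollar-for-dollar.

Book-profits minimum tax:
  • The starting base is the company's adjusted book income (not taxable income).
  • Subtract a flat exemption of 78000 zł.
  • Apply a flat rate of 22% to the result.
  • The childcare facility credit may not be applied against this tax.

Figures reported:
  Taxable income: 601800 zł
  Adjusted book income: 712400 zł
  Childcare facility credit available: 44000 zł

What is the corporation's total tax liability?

139568 zł

Book-profits minimum tax:
  Base (adjusted book income): 712400 zł
  Less exemption 78000 zł → base 634400 zł
  634400 zł × 22% = 139568 zł

Standard income tax:
  389000 zł × 11% = 42790 zł
  132000 zł × 19% = 25080 zł
  80800 zł × 32% = 25856 zł
  → 93726 zł
  Less childcare facility credit 44000 zł → 49726 zł

139568 zł > 49726 zł, so the book-profits minimum tax is the binding amount.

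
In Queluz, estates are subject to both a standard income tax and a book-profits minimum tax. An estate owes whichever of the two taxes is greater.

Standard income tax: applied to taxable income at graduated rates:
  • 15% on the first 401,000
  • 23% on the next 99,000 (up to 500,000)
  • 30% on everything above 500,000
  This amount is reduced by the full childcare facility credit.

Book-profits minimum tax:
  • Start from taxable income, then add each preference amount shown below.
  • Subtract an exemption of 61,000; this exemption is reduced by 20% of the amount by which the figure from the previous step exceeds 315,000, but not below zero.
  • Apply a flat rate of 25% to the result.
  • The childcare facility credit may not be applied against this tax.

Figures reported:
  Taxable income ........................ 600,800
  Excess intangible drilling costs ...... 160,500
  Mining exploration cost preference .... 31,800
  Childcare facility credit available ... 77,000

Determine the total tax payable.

198,275

Book-profits minimum tax:
  Adjusted income: 600,800 + 160,500 + 31,800 = 793,100
  Exemption: 20% × (793,100 − 315,000) = 95,620 ≥ 61,000, so the exemption is fully phased out
  Base: 793,100 − 0 = 793,100
  793,100 × 25% = 198,275

Standard income tax:
  401,000 × 15% = 60,150
  99,000 × 23% = 22,770
  100,800 × 30% = 30,240
  → 113,160
  Less childcare facility credit 77,000 → 36,160

198,275 > 36,160, so the book-profits minimum tax is the binding amount.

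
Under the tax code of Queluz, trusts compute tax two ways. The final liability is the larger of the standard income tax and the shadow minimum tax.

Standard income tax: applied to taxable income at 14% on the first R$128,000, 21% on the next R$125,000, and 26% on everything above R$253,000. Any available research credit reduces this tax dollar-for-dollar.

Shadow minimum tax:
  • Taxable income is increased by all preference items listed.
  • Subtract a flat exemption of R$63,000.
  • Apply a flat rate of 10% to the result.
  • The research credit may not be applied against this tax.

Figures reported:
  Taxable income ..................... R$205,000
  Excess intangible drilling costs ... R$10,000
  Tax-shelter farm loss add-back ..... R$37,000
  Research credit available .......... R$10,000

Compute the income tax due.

R$24,090

Standard income tax:
  R$128,000 × 14% = R$17,920
  R$77,000 × 21% = R$16,170
  → R$34,090
  Less research credit R$10,000 → R$24,090

Shadow minimum tax:
  Adjusted income: R$205,000 + R$10,000 + R$37,000 = R$252,000
  Less exemption R$63,000 → base R$189,000
  R$189,000 × 10% = R$18,900

R$24,090 > R$18,900, so the standard income tax governs.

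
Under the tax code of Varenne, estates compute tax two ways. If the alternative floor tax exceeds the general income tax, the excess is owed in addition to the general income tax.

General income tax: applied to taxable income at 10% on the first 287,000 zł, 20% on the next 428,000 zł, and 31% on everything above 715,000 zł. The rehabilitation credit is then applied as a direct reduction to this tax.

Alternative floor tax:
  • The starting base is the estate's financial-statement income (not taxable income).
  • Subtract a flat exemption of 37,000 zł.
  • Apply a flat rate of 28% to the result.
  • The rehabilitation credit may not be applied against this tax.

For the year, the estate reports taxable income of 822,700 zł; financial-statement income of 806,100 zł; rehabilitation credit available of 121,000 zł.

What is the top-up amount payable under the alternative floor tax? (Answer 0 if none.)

188,661 zł

Alternative floor tax:
  Base (financial-statement income): 806,100 zł
  Less exemption 37,000 zł → base 769,100 zł
  769,100 zł × 28% = 215,348 zł

General income tax:
  287,000 zł × 10% = 28,700 zł
  428,000 zł × 20% = 85,600 zł
  107,700 zł × 31% = 33,387 zł
  → 147,687 zł
  Less rehabilitation credit 121,000 zł → 26,687 zł

Excess of alternative floor tax over general income tax: 215,348 zł − 26,687 zł = 188,661 zł.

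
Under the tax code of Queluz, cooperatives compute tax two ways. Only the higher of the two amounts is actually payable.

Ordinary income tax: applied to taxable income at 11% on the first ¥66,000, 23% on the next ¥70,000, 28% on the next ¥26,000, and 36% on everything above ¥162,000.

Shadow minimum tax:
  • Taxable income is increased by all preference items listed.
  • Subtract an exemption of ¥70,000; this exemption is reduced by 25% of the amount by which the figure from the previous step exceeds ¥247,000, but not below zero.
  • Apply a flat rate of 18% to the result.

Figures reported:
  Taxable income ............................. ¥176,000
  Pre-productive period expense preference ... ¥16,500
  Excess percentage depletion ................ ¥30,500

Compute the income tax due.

Shadow minimum tax:
  Adjusted income: ¥176,000 + ¥16,500 + ¥30,500 = ¥223,000
  Exemption: ¥223,000 ≤ ¥247,000, so full ¥70,000 applies
  Base: ¥223,000 − ¥70,000 = ¥153,000
  ¥153,000 × 18% = ¥27,540

Ordinary income tax:
  ¥66,000 × 11% = ¥7,260
  ¥70,000 × 23% = ¥16,100
  ¥26,000 × 28% = ¥7,280
  ¥14,000 × 36% = ¥5,040
  → ¥35,680

¥35,680 > ¥27,540, so the ordinary income tax governs.

¥35,680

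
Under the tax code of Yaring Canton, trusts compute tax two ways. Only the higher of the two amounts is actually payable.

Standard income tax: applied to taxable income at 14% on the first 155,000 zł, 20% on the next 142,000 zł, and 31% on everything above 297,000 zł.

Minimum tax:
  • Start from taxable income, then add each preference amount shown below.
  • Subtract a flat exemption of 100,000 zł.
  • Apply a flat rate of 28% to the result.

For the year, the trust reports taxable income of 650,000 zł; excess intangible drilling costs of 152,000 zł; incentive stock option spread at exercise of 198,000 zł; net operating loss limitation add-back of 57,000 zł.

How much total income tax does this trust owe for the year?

267,960 zł

Standard income tax:
  155,000 zł × 14% = 21,700 zł
  142,000 zł × 20% = 28,400 zł
  353,000 zł × 31% = 109,430 zł
  → 159,530 zł

Minimum tax:
  Adjusted income: 650,000 zł + 152,000 zł + 198,000 zł + 57,000 zł = 1,057,000 zł
  Less exemption 100,000 zł → base 957,000 zł
  957,000 zł × 28% = 267,960 zł

267,960 zł > 159,530 zł, so the minimum tax is the binding amount.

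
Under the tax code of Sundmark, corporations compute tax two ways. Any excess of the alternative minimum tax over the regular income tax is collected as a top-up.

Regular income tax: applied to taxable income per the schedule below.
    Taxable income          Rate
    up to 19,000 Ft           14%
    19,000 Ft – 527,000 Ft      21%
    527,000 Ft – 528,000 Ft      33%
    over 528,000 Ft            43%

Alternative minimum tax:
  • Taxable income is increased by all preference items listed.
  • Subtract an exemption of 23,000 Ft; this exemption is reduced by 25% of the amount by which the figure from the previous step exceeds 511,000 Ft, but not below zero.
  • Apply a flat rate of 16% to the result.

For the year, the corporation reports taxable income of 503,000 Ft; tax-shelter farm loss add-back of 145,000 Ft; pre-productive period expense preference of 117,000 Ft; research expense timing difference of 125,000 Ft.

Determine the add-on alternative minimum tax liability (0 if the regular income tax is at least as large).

38,100 Ft

Alternative minimum tax:
  Adjusted income: 503,000 Ft + 145,000 Ft + 117,000 Ft + 125,000 Ft = 890,000 Ft
  Exemption: 25% × (890,000 Ft − 511,000 Ft) = 94,750 Ft ≥ 23,000 Ft, so the exemption is fully phased out
  Base: 890,000 Ft − 0 Ft = 890,000 Ft
  890,000 Ft × 16% = 142,400 Ft

Regular income tax:
  19,000 Ft × 14% = 2,660 Ft
  484,000 Ft × 21% = 101,640 Ft
  → 104,300 Ft

Excess of alternative minimum tax over regular income tax: 142,400 Ft − 104,300 Ft = 38,100 Ft.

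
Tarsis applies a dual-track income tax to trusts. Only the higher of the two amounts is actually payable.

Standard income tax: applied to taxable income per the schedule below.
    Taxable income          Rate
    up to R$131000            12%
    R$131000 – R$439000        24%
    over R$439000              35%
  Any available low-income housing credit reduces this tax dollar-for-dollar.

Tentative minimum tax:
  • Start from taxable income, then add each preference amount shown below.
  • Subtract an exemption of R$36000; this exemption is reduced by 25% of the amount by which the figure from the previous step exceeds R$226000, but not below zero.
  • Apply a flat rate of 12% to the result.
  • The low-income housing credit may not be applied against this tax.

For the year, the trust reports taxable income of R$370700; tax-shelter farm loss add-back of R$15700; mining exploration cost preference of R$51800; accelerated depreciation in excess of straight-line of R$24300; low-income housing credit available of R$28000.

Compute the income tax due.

R$55500

Tentative minimum tax:
  Adjusted income: R$370700 + R$15700 + R$51800 + R$24300 = R$462500
  Exemption: 25% × (R$462500 − R$226000) = R$59125 ≥ R$36000, so the exemption is fully phased out
  Base: R$462500 − R$0 = R$462500
  R$462500 × 12% = R$55500

Standard income tax:
  R$131000 × 12% = R$15720
  R$239700 × 24% = R$57528
  → R$73248
  Less low-income housing credit R$28000 → R$45248

R$55500 > R$45248, so the tentative minimum tax is the binding amount.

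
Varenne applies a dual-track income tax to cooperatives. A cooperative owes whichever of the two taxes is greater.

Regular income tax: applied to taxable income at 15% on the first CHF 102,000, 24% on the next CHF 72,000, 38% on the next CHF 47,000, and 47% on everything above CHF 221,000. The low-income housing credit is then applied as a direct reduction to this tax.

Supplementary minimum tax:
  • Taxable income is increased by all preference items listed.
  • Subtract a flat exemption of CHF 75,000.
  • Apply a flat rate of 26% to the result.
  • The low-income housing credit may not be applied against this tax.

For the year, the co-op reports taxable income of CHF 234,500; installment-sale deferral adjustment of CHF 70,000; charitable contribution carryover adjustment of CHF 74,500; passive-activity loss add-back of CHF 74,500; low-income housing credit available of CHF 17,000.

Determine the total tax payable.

Regular income tax:
  CHF 102,000 × 15% = CHF 15,300
  CHF 72,000 × 24% = CHF 17,280
  CHF 47,000 × 38% = CHF 17,860
  CHF 13,500 × 47% = CHF 6,345
  → CHF 56,785
  Less low-income housing credit CHF 17,000 → CHF 39,785

Supplementary minimum tax:
  Adjusted income: CHF 234,500 + CHF 70,000 + CHF 74,500 + CHF 74,500 = CHF 453,500
  Less exemption CHF 75,000 → base CHF 378,500
  CHF 378,500 × 26% = CHF 98,410

CHF 98,410 > CHF 39,785, so the supplementary minimum tax is the binding amount.

CHF 98,410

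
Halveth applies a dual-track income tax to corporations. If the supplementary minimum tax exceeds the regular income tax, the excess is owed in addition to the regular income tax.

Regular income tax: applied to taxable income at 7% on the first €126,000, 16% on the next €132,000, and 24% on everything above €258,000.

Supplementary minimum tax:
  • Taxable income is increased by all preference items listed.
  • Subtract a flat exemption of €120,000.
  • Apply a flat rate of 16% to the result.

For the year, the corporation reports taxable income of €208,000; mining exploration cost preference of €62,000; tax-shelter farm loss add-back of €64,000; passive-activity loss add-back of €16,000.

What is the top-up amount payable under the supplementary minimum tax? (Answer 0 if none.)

€14,860

Regular income tax:
  €126,000 × 7% = €8,820
  €82,000 × 16% = €13,120
  → €21,940

Supplementary minimum tax:
  Adjusted income: €208,000 + €62,000 + €64,000 + €16,000 = €350,000
  Less exemption €120,000 → base €230,000
  €230,000 × 16% = €36,800

Excess of supplementary minimum tax over regular income tax: €36,800 − €21,940 = €14,860.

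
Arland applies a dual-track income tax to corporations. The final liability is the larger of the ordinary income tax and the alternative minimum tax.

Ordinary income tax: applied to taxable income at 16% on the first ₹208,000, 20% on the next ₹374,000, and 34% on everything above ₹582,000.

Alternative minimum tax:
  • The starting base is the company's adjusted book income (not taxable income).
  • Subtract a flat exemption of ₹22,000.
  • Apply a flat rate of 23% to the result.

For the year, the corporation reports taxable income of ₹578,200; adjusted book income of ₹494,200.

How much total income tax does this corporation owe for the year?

Alternative minimum tax:
  Base (adjusted book income): ₹494,200
  Less exemption ₹22,000 → base ₹472,200
  ₹472,200 × 23% = ₹108,606

Ordinary income tax:
  ₹208,000 × 16% = ₹33,280
  ₹370,200 × 20% = ₹74,040
  → ₹107,320

₹108,606 > ₹107,320, so the alternative minimum tax is the binding amount.

₹108,606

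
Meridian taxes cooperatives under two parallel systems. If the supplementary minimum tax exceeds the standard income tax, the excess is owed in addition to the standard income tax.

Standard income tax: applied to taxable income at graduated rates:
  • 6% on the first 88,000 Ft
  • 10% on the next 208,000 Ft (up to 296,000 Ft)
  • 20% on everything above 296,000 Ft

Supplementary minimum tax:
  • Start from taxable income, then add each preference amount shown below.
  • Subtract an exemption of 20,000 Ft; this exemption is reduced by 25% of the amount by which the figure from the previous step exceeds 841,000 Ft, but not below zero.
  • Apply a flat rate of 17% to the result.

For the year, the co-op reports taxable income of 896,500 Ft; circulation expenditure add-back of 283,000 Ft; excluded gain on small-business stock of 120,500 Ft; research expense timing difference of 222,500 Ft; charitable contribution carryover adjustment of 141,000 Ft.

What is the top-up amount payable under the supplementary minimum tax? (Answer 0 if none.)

Supplementary minimum tax:
  Adjusted income: 896,500 Ft + 283,000 Ft + 120,500 Ft + 222,500 Ft + 141,000 Ft = 1,663,500 Ft
  Exemption: 25% × (1,663,500 Ft − 841,000 Ft) = 205,625 Ft ≥ 20,000 Ft, so the exemption is fully phased out
  Base: 1,663,500 Ft − 0 Ft = 1,663,500 Ft
  1,663,500 Ft × 17% = 282,795 Ft

Standard income tax:
  88,000 Ft × 6% = 5,280 Ft
  208,000 Ft × 10% = 20,800 Ft
  600,500 Ft × 20% = 120,100 Ft
  → 146,180 Ft

Excess of supplementary minimum tax over standard income tax: 282,795 Ft − 146,180 Ft = 136,615 Ft.

136,615 Ft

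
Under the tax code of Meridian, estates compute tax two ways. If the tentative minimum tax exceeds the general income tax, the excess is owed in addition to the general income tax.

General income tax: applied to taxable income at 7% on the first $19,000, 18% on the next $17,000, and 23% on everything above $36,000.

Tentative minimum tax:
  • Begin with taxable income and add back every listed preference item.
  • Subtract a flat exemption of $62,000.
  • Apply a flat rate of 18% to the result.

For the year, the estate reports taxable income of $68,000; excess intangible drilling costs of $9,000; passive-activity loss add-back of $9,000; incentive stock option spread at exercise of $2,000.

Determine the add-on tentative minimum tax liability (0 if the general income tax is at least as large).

Tentative minimum tax:
  Adjusted income: $68,000 + $9,000 + $9,000 + $2,000 = $88,000
  Less exemption $62,000 → base $26,000
  $26,000 × 18% = $4,680

General income tax:
  $19,000 × 7% = $1,330
  $17,000 × 18% = $3,060
  $32,000 × 23% = $7,360
  → $11,750

$4,680 ≤ $11,750, so no add-on is due.

$0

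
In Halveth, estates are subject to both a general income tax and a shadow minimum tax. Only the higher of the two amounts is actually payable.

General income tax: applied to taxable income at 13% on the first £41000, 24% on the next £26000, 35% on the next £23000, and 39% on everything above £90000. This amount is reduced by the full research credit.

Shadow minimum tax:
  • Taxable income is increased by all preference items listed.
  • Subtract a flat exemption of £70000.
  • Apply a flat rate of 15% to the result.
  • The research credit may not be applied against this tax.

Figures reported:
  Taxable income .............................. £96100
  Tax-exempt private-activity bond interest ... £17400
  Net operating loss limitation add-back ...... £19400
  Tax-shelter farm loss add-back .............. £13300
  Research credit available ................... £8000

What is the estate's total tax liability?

£13999

Shadow minimum tax:
  Adjusted income: £96100 + £17400 + £19400 + £13300 = £146200
  Less exemption £70000 → base £76200
  £76200 × 15% = £11430

General income tax:
  £41000 × 13% = £5330
  £26000 × 24% = £6240
  £23000 × 35% = £8050
  £6100 × 39% = £2379
  → £21999
  Less research credit £8000 → £13999

£13999 > £11430, so the general income tax governs.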